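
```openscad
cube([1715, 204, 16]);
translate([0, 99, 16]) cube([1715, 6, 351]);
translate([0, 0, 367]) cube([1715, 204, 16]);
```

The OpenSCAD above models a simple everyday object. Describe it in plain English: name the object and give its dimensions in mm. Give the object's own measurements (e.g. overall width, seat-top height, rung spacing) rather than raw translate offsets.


An I-beam lying along x, 1715 mm long. Overall section height 383 mm. Two flanges 204 mm wide (y) and 16 mm thick, one on the floor and one at the top; a web 6 mm thick runs between them, centred on the flange width.


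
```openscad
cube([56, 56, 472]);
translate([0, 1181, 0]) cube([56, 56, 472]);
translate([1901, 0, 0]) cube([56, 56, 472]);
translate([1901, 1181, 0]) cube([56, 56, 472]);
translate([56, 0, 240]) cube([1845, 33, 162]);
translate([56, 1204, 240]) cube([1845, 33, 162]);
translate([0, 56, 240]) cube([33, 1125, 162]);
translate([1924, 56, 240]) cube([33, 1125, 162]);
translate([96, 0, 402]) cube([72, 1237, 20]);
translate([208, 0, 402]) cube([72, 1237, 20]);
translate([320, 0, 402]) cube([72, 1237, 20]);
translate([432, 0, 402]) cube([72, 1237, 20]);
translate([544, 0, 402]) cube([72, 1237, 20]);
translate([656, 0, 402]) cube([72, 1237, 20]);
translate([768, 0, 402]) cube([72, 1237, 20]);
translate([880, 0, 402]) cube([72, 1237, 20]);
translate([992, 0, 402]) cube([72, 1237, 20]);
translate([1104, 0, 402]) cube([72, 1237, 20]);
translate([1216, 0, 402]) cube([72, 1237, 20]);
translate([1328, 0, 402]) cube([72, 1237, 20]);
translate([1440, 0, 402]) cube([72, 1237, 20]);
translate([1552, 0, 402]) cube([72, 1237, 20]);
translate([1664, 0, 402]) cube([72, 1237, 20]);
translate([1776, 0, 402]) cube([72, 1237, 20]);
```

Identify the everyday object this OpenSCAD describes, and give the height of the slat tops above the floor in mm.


A bed frame. The slat-top height is 422 mm.

Four posts, four rails, and a row of slats — a bed frame. Slats sit on the rails at z = 240 + 162 = 402; with slat thickness 20, the top is 422 mm.


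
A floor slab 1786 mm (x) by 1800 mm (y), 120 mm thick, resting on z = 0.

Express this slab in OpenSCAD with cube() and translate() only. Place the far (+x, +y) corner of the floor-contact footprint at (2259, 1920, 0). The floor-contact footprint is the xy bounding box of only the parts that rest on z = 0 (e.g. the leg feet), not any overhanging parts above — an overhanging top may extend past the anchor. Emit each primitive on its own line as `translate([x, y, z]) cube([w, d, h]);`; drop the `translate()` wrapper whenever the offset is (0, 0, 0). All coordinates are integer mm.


translate([473, 120, 0]) cube([1786, 1800, 120]);


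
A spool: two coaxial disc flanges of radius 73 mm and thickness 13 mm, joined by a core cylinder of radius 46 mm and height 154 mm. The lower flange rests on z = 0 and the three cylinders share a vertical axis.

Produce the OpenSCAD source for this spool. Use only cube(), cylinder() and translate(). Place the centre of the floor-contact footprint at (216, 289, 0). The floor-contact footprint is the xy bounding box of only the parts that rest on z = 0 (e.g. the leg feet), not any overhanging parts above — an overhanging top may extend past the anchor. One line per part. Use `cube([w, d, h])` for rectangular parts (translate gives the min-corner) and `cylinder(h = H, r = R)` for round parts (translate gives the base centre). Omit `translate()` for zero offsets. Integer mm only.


translate([216, 289, 0]) cylinder(h = 13, r = 73);
translate([216, 289, 13]) cylinder(h = 154, r = 46);
translate([216, 289, 167]) cylinder(h = 13, r = 73);


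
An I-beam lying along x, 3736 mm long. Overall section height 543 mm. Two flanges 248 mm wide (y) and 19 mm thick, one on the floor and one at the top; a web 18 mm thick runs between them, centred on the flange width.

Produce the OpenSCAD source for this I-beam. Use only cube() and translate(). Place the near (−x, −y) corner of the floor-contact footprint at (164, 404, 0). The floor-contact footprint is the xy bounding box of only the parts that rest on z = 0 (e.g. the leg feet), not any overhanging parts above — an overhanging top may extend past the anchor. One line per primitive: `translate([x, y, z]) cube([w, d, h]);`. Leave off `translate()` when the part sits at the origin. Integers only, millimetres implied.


translate([164, 404, 0]) cube([3736, 248, 19]);
translate([164, 519, 19]) cube([3736, 18, 505]);
translate([164, 404, 524]) cube([3736, 248, 19]);


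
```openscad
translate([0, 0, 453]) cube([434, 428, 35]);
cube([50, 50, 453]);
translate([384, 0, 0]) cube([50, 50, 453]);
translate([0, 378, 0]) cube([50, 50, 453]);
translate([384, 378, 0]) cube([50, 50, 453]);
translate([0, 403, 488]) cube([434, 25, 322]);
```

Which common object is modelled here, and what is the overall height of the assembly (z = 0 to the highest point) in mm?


A chair. The overall height is 810 mm.

A slab on four corner posts with a tall panel at the back — a chair. The seat slab sits at z = 453 with thickness 35, and the 322 mm backrest starts at the seat top, so the overall height is 453 + 35 + 322 = 810 mm.


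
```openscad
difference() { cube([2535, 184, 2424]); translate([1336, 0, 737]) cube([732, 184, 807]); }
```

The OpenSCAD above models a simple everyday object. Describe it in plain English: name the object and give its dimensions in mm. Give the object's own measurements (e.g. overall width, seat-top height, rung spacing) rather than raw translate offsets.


A wall 2535 mm long (x), 184 mm thick (y), 2424 mm tall, with a rectangular window opening cut through it. The opening is 732 mm wide and 807 mm tall; its sill is at z = 737 mm and its near (−x) edge is 1336 mm from the wall's −x end. The opening passes through the full wall thickness.


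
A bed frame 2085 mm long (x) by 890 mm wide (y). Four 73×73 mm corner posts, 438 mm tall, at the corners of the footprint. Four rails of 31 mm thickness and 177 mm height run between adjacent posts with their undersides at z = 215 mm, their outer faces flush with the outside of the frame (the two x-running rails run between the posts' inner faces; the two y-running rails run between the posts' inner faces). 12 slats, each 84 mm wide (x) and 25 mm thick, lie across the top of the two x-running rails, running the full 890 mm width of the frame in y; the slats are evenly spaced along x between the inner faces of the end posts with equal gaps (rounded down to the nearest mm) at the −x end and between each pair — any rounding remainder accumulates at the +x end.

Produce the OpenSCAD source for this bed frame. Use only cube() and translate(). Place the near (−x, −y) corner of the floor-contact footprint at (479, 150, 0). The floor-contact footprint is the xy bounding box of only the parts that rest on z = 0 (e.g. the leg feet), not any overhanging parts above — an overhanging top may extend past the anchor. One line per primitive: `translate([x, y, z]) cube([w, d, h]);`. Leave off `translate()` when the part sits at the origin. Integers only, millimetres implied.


translate([479, 150, 0]) cube([73, 73, 438]);
translate([479, 967, 0]) cube([73, 73, 438]);
translate([2491, 150, 0]) cube([73, 73, 438]);
translate([2491, 967, 0]) cube([73, 73, 438]);
translate([552, 150, 215]) cube([1939, 31, 177]);
translate([552, 1009, 215]) cube([1939, 31, 177]);
translate([479, 223, 215]) cube([31, 744, 177]);
translate([2533, 223, 215]) cube([31, 744, 177]);
translate([623, 150, 392]) cube([84, 890, 25]);
translate([778, 150, 392]) cube([84, 890, 25]);
translate([933, 150, 392]) cube([84, 890, 25]);
translate([1088, 150, 392]) cube([84, 890, 25]);
translate([1243, 150, 392]) cube([84, 890, 25]);
translate([1398, 150, 392]) cube([84, 890, 25]);
translate([1553, 150, 392]) cube([84, 890, 25]);
translate([1708, 150, 392]) cube([84, 890, 25]);
translate([1863, 150, 392]) cube([84, 890, 25]);
translate([2018, 150, 392]) cube([84, 890, 25]);
translate([2173, 150, 392]) cube([84, 890, 25]);
translate([2328, 150, 392]) cube([84, 890, 25]);


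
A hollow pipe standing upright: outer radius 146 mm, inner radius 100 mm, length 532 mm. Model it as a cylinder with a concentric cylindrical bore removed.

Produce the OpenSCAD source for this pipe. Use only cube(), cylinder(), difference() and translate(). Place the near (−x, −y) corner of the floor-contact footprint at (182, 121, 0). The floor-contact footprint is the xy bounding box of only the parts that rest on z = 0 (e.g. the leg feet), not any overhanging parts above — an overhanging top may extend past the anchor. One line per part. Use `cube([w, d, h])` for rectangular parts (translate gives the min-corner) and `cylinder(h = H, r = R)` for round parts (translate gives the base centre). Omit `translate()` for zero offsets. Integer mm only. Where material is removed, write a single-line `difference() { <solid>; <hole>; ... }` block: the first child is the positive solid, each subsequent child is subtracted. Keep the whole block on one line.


difference() { translate([328, 267, 0]) cylinder(h = 532, r = 146); translate([328, 267, 0]) cylinder(h = 532, r = 100); }


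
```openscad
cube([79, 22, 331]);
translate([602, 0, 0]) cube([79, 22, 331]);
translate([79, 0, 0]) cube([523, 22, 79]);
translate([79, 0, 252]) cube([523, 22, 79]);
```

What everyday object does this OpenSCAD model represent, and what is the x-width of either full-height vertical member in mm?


A picture frame. The border width is 79 mm.

Four thin pieces enclosing a rectangular opening — a picture frame. The two full-height stiles are 331 mm tall; the top rail sits at z = 252 and is 79 mm tall, so the border above the opening is 331 − 252 = 79 mm, matching the stile x-width.


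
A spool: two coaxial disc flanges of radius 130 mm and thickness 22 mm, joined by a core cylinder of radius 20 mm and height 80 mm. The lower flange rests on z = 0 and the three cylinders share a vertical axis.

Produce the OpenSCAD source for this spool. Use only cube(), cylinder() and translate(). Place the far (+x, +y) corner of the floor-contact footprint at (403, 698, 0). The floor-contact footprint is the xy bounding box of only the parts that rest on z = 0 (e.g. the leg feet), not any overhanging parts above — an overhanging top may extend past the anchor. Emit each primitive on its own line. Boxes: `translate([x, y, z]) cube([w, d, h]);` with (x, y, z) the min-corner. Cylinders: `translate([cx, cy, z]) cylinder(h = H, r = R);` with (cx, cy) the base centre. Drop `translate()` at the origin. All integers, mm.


translate([273, 568, 0]) cylinder(h = 22, r = 130);
translate([273, 568, 22]) cylinder(h = 80, r = 20);
translate([273, 568, 102]) cylinder(h = 22, r = 130);


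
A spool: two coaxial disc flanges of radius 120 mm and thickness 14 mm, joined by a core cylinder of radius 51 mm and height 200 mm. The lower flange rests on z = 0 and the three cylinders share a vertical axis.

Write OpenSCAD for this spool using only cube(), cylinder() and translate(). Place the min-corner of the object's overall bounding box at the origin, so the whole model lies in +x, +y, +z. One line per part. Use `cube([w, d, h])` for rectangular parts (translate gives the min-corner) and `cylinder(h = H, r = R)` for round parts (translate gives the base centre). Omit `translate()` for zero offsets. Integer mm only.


translate([120, 120, 0]) cylinder(h = 14, r = 120);
translate([120, 120, 14]) cylinder(h = 200, r = 51);
translate([120, 120, 214]) cylinder(h = 14, r = 120);


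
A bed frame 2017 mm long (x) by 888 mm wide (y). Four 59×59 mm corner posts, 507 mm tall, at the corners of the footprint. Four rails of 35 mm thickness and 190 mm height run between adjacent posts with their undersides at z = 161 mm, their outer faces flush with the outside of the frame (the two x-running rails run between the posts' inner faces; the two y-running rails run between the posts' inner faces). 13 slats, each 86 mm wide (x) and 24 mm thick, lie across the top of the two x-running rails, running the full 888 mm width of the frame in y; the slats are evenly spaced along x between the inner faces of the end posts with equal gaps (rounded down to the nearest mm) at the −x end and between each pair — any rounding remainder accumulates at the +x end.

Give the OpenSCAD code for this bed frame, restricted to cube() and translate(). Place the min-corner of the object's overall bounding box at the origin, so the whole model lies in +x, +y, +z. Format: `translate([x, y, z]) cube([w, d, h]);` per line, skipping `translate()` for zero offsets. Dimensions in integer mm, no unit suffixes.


// slat z = rail_z + rail_h = 161 + 190 = 351
// slat gap = ⌊(1899 − 13·86) / 14⌋ = 55
cube([59, 59, 507]);
translate([0, 829, 0]) cube([59, 59, 507]);
translate([1958, 0, 0]) cube([59, 59, 507]);
translate([1958, 829, 0]) cube([59, 59, 507]);
translate([59, 0, 161]) cube([1899, 35, 190]);
translate([59, 853, 161]) cube([1899, 35, 190]);
translate([0, 59, 161]) cube([35, 770, 190]);
translate([1982, 59, 161]) cube([35, 770, 190]);
translate([114, 0, 351]) cube([86, 888, 24]);
translate([255, 0, 351]) cube([86, 888, 24]);
translate([396, 0, 351]) cube([86, 888, 24]);
translate([537, 0, 351]) cube([86, 888, 24]);
translate([678, 0, 351]) cube([86, 888, 24]);
translate([819, 0, 351]) cube([86, 888, 24]);
translate([960, 0, 351]) cube([86, 888, 24]);
translate([1101, 0, 351]) cube([86, 888, 24]);
translate([1242, 0, 351]) cube([86, 888, 24]);
translate([1383, 0, 351]) cube([86, 888, 24]);
translate([1524, 0, 351]) cube([86, 888, 24]);
translate([1665, 0, 351]) cube([86, 888, 24]);
translate([1806, 0, 351]) cube([86, 888, 24]);


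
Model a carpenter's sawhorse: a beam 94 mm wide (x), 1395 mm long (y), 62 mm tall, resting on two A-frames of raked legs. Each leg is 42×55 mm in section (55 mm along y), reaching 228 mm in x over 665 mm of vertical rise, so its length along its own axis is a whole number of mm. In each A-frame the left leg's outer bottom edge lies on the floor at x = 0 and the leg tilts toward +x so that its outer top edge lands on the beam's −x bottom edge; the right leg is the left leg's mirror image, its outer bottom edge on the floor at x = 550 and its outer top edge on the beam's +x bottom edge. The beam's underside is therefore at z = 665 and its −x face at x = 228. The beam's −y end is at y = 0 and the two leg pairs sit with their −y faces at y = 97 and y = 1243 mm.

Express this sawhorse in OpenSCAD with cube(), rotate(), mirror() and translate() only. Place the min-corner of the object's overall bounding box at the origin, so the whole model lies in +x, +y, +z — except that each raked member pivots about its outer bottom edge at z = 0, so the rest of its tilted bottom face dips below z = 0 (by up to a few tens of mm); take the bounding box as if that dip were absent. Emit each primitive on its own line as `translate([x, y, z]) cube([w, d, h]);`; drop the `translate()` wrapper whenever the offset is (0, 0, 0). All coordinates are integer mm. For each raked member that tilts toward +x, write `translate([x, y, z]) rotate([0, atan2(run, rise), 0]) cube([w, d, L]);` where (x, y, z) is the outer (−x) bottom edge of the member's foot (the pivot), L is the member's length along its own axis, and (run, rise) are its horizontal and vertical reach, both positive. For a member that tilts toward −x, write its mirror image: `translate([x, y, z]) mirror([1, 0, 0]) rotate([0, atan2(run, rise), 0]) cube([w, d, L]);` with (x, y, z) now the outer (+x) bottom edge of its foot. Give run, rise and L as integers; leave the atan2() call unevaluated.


// leg length = √(228² + 665²) = 703
// right-leg outer foot x = 2·228 + 94 = 550
// beam min-corner = (228, 0, 665)
translate([228, 0, 665]) cube([94, 1395, 62]);
translate([0, 97, 0]) rotate([0, atan2(228, 665), 0]) cube([42, 55, 703]);
translate([550, 97, 0]) mirror([1, 0, 0]) rotate([0, atan2(228, 665), 0]) cube([42, 55, 703]);
translate([0, 1243, 0]) rotate([0, atan2(228, 665), 0]) cube([42, 55, 703]);
translate([550, 1243, 0]) mirror([1, 0, 0]) rotate([0, atan2(228, 665), 0]) cube([42, 55, 703]);


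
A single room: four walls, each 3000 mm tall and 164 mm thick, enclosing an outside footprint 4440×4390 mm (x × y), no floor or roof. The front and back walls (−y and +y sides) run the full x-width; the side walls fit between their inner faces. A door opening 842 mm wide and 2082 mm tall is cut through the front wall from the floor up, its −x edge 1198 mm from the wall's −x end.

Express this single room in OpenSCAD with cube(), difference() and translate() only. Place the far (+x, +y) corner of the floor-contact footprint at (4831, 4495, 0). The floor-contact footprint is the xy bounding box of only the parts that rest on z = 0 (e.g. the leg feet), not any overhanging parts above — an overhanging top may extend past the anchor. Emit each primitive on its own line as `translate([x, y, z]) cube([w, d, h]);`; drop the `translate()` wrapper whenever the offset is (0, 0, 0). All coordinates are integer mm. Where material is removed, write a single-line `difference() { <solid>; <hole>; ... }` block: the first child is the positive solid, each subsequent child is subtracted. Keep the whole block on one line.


difference() { translate([391, 105, 0]) cube([4440, 164, 3000]); translate([1589, 105, 0]) cube([842, 164, 2082]); }
translate([391, 4331, 0]) cube([4440, 164, 3000]);
translate([391, 269, 0]) cube([164, 4062, 3000]);
translate([4667, 269, 0]) cube([164, 4062, 3000]);


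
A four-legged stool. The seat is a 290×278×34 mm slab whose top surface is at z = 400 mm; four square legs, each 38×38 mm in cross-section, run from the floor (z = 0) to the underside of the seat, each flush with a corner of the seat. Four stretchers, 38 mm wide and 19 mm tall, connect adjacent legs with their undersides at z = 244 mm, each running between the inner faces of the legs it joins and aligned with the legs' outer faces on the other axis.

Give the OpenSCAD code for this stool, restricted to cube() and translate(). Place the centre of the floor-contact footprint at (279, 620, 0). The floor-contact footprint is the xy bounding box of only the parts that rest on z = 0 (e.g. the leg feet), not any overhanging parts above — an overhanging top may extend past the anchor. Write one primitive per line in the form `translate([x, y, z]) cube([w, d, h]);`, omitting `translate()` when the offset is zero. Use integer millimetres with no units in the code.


// leg_h = 400 - 34 = 366
// stretcher span = 290 - 2*38 = 214
translate([134, 481, 366]) cube([290, 278, 34]);
translate([134, 481, 0]) cube([38, 38, 366]);
translate([386, 481, 0]) cube([38, 38, 366]);
translate([134, 721, 0]) cube([38, 38, 366]);
translate([386, 721, 0]) cube([38, 38, 366]);
translate([172, 481, 244]) cube([214, 38, 19]);
translate([172, 721, 244]) cube([214, 38, 19]);
translate([134, 519, 244]) cube([38, 202, 19]);
translate([386, 519, 244]) cube([38, 202, 19]);


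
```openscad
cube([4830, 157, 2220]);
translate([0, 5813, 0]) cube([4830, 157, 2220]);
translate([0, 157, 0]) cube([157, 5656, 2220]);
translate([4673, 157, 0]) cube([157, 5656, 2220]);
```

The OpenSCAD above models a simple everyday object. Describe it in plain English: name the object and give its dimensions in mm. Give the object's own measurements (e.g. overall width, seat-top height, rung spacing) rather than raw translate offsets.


The wall frame of a small rectangular building: four walls, each 2220 mm tall and 157 mm thick, enclosing a footprint 4830 mm (x) by 5970 mm (y) outside-to-outside, with no floor or roof. The front and back walls (the −y and +y sides) span the full width; the two side walls fit between them.


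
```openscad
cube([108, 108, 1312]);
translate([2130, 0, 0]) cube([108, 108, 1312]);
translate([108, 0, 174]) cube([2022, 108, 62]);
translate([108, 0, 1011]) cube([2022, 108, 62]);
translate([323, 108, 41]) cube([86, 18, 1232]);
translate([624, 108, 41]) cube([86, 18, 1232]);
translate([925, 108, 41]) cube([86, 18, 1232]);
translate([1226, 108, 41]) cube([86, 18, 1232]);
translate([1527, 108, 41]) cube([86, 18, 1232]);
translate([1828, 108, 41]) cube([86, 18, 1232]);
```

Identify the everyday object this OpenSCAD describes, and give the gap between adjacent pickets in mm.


A fence section. The picket gap is 215 mm.

Two posts, two rails, 6 pickets — a fence section. Span 2022 mm holds 6 pickets of 86 mm with 7 equal gaps: ⌊(2022 − 6·86) / 7⌋ = 215 mm.


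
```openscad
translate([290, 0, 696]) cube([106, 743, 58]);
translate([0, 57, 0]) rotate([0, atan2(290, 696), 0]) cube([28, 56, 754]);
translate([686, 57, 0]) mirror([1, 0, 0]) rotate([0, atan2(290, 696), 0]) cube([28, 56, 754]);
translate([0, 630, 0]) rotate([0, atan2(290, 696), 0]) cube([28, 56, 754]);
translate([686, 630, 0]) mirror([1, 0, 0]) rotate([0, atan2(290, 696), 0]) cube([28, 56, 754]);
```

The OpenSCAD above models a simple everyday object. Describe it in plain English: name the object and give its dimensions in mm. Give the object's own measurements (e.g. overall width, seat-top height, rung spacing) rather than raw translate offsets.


A sawhorse. A 106×743×58 mm beam (x, y, z) sits on two A-frame leg pairs. Each pair is two raked legs of 28×56 mm section (56 mm along y) splaying symmetrically in x. Each leg rises 696 mm vertically over 290 mm of horizontal reach and is 754 mm long along its own axis. Every leg's outer bottom edge rests on the floor and its outer top edge meets a bottom edge of the beam — the left legs (tilting toward +x) meet the beam's −x bottom edge, the right legs (their mirror images, tilting toward −x) meet its +x bottom edge — so the leg tops tuck under the beam, the beam's underside is 696 mm above the floor, and the feet are 686 mm apart outside-to-outside with the beam centred between them. The two leg pairs are set in 57 mm from either end of the beam.


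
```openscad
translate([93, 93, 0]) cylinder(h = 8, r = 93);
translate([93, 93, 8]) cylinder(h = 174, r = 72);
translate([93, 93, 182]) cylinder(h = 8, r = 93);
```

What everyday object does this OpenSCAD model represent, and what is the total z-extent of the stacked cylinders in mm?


A spool. The overall height is 190 mm.

Three coaxial cylinders, large–small–large — a spool. Two 8 mm flanges and a 174 mm core give 8 + 174 + 8 = 190 mm.


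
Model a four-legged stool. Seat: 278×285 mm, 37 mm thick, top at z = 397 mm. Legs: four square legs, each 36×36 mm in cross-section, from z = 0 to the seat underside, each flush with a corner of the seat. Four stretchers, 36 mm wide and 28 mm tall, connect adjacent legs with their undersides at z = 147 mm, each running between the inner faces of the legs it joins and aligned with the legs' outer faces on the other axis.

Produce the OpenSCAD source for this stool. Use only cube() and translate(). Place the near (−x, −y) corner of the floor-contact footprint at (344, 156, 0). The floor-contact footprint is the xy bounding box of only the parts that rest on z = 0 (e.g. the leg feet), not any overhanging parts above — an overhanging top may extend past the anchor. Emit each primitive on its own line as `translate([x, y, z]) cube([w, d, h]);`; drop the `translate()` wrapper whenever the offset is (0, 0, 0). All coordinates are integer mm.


translate([344, 156, 360]) cube([278, 285, 37]);
translate([344, 156, 0]) cube([36, 36, 360]);
translate([586, 156, 0]) cube([36, 36, 360]);
translate([344, 405, 0]) cube([36, 36, 360]);
translate([586, 405, 0]) cube([36, 36, 360]);
translate([380, 156, 147]) cube([206, 36, 28]);
translate([380, 405, 147]) cube([206, 36, 28]);
translate([344, 192, 147]) cube([36, 213, 28]);
translate([586, 192, 147]) cube([36, 213, 28]);


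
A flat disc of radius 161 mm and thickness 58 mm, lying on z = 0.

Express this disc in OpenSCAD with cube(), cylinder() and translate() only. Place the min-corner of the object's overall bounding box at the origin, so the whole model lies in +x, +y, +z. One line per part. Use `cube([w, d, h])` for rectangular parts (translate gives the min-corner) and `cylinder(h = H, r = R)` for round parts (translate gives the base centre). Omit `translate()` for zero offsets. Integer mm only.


translate([161, 161, 0]) cylinder(h = 58, r = 161);


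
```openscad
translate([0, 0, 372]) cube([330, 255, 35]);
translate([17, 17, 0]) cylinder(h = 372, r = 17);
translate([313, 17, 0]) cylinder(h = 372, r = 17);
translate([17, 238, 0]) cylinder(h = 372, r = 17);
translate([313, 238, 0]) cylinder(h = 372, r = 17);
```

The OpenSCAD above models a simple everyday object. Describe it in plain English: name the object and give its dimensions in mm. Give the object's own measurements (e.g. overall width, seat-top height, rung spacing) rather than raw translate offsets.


A simple wooden stool: a rectangular seat 330 mm (x) by 255 mm (y), 35 mm thick, top face at z = 407 mm, on four round legs, each 34 mm in diameter. The legs rest on z = 0, each leg's axis is inset half a diameter from the nearest pair of seat edges (so the leg's bounding box is flush with the corner).


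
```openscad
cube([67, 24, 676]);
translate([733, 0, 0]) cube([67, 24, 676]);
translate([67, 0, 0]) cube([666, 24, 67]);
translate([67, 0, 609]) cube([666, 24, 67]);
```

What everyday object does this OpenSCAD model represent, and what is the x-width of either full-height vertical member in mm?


A picture frame. The border width is 67 mm.

Four thin pieces enclosing a rectangular opening — a picture frame. The two full-height stiles are 676 mm tall; the top rail sits at z = 609 and is 67 mm tall, so the border above the opening is 676 − 609 = 67 mm, matching the stile x-width.


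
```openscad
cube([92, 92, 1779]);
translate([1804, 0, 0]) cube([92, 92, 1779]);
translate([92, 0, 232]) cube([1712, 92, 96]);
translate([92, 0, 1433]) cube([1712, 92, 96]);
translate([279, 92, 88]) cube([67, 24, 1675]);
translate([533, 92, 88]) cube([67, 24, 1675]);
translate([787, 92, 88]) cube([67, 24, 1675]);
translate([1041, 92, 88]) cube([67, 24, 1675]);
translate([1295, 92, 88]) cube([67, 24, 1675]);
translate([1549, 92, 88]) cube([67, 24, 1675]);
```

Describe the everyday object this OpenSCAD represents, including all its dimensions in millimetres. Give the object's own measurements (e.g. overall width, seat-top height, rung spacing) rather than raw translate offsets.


A fence section. Two 92×92 mm posts, 1779 mm tall, stand on the floor with a clear span of 1712 mm between their inner faces. Two horizontal rails of 92×96 mm section span the gap between the posts with their undersides at z = 232 mm and z = 1433 mm, flush with the posts' −y face. 6 pickets, each 67 mm wide, 24 mm thick and 1675 mm tall, are fixed to the +y face of the rails with their bottoms at z = 88 mm, spaced across the span with a 187 mm gap after the −x post and between neighbouring pickets, with 188 mm left before the +x post.


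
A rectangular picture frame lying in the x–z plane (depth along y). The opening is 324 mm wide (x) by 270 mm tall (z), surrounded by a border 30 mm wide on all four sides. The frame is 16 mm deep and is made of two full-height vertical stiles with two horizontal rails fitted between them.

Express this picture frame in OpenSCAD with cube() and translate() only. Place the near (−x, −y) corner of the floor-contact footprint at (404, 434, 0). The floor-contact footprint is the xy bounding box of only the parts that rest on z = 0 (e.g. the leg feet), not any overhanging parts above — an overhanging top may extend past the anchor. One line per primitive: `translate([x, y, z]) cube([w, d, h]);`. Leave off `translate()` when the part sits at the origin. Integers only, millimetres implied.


translate([404, 434, 0]) cube([30, 16, 330]);
translate([758, 434, 0]) cube([30, 16, 330]);
translate([434, 434, 0]) cube([324, 16, 30]);
translate([434, 434, 300]) cube([324, 16, 30]);


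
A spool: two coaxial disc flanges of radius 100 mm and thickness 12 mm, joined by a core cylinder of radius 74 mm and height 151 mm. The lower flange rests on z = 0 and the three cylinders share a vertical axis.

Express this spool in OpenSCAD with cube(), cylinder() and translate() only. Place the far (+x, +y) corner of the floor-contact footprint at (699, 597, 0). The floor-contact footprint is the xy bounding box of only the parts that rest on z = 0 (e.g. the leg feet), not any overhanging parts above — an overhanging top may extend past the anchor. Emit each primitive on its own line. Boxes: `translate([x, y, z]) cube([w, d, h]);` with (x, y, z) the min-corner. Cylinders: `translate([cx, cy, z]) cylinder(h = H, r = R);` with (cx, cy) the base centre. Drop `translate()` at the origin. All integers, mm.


translate([599, 497, 0]) cylinder(h = 12, r = 100);
translate([599, 497, 12]) cylinder(h = 151, r = 74);
translate([599, 497, 163]) cylinder(h = 12, r = 100);


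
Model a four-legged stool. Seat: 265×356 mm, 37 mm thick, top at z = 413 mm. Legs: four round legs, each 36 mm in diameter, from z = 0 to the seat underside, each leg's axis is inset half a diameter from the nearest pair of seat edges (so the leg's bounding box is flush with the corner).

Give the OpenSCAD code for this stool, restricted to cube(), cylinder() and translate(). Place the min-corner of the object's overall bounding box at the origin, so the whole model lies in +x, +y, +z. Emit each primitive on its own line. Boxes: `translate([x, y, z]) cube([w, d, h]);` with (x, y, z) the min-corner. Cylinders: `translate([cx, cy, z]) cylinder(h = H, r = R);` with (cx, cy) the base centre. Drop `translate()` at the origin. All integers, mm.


translate([0, 0, 376]) cube([265, 356, 37]);
translate([18, 18, 0]) cylinder(h = 376, r = 18);
translate([247, 18, 0]) cylinder(h = 376, r = 18);
translate([18, 338, 0]) cylinder(h = 376, r = 18);
translate([247, 338, 0]) cylinder(h = 376, r = 18);


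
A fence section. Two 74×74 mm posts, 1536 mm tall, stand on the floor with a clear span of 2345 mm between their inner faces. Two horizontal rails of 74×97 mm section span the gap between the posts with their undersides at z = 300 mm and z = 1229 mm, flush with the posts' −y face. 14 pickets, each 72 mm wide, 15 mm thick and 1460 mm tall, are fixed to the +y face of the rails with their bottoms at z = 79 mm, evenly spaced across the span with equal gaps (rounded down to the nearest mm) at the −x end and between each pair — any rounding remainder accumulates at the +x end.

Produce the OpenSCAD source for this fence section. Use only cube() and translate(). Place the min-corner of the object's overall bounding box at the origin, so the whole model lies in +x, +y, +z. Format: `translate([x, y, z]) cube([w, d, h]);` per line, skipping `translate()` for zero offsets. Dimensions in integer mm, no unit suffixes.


cube([74, 74, 1536]);
translate([2419, 0, 0]) cube([74, 74, 1536]);
translate([74, 0, 300]) cube([2345, 74, 97]);
translate([74, 0, 1229]) cube([2345, 74, 97]);
translate([163, 74, 79]) cube([72, 15, 1460]);
translate([324, 74, 79]) cube([72, 15, 1460]);
translate([485, 74, 79]) cube([72, 15, 1460]);
translate([646, 74, 79]) cube([72, 15, 1460]);
translate([807, 74, 79]) cube([72, 15, 1460]);
translate([968, 74, 79]) cube([72, 15, 1460]);
translate([1129, 74, 79]) cube([72, 15, 1460]);
translate([1290, 74, 79]) cube([72, 15, 1460]);
translate([1451, 74, 79]) cube([72, 15, 1460]);
translate([1612, 74, 79]) cube([72, 15, 1460]);
translate([1773, 74, 79]) cube([72, 15, 1460]);
translate([1934, 74, 79]) cube([72, 15, 1460]);
translate([2095, 74, 79]) cube([72, 15, 1460]);
translate([2256, 74, 79]) cube([72, 15, 1460]);


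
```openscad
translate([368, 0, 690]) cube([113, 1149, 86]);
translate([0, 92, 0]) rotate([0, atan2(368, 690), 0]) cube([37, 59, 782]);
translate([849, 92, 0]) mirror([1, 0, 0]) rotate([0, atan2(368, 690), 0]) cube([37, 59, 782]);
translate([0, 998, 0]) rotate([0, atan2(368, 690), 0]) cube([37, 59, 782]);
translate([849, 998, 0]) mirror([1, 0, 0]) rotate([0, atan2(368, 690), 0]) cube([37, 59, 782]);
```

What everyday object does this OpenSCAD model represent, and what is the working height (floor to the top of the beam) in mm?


A sawhorse. The overall height is 776 mm.

A beam across two mirrored pairs of raked legs — a sawhorse. The beam's underside is at z = 690 (matching the legs' vertical rise in atan2(368, 690)) and the beam is 86 mm tall, so its top is at 690 + 86 = 776 mm. The raked legs top out at the beam's underside, so that is the highest point.


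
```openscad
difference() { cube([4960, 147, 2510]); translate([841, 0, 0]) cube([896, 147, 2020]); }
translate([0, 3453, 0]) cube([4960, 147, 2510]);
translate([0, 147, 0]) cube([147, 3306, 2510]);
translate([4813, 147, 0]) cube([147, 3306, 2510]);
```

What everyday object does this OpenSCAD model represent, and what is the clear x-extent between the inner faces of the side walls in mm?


A single room. The interior width is 4666 mm.

Four walls enclosing a rectangle with a door in the front wall — a room. Outside width 4960 minus two 147 mm walls gives 4666 mm.


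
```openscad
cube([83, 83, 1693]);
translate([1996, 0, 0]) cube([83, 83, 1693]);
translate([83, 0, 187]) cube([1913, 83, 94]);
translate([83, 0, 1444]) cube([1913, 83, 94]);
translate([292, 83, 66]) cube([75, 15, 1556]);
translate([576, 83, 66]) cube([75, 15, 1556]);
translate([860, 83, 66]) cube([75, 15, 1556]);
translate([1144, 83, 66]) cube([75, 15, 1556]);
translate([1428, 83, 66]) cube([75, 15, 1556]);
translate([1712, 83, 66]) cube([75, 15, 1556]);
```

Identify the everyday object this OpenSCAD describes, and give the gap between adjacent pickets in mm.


A fence section. The picket gap is 209 mm.

Two posts, two rails, 6 pickets — a fence section. Span 1913 mm holds 6 pickets of 75 mm with 7 equal gaps: ⌊(1913 − 6·75) / 7⌋ = 209 mm.


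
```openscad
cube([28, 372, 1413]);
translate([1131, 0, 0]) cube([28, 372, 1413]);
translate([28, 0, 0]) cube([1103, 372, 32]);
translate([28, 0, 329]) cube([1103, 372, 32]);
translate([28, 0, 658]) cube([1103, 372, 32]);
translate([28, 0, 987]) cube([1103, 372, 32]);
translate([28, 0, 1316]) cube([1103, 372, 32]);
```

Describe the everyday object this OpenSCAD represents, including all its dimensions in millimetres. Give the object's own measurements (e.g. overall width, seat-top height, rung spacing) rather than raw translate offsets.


An open bookshelf. Two side panels, each 28 mm thick, 372 mm deep and 1413 mm tall, stand 1159 mm apart (outside-to-outside). Between them sit 5 shelves, each 32 mm thick and 372 mm deep, spanning the full gap between the sides. The bottom shelf rests on the floor (its underside at z = 0) and the clear gap between one shelf's top and the next shelf's underside is 297 mm.


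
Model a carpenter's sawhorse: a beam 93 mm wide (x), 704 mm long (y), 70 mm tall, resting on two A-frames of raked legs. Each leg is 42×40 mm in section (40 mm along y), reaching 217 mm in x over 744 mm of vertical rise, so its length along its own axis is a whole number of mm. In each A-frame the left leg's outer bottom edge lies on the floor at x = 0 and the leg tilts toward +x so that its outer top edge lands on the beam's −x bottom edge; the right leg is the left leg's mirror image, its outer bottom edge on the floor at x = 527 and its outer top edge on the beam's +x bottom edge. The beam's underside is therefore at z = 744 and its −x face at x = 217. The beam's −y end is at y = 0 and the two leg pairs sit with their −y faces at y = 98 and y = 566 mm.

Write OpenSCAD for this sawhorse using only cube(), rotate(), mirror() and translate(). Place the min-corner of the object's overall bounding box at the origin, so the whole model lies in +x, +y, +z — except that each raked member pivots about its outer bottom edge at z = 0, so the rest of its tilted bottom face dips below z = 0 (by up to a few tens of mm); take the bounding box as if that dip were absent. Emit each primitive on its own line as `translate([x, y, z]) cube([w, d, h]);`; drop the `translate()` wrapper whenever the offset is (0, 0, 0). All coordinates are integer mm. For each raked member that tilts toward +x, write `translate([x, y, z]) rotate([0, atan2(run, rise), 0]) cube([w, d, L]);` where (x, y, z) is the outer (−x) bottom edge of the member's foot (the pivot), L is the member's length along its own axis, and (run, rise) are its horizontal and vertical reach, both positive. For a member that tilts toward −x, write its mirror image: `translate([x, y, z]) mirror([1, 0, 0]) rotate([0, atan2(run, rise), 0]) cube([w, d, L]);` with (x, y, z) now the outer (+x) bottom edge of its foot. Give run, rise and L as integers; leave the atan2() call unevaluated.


translate([217, 0, 744]) cube([93, 704, 70]);
translate([0, 98, 0]) rotate([0, atan2(217, 744), 0]) cube([42, 40, 775]);
translate([527, 98, 0]) mirror([1, 0, 0]) rotate([0, atan2(217, 744), 0]) cube([42, 40, 775]);
translate([0, 566, 0]) rotate([0, atan2(217, 744), 0]) cube([42, 40, 775]);
translate([527, 566, 0]) mirror([1, 0, 0]) rotate([0, atan2(217, 744), 0]) cube([42, 40, 775]);


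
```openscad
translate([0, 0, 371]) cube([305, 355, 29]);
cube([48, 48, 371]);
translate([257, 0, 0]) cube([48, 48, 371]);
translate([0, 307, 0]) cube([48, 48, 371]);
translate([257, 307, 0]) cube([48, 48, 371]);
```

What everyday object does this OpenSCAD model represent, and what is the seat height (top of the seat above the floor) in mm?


A stool. The seat height is 400 mm.

A 305×355×29 slab at z = 371 on four corner posts — a stool. The seat top is 371 + 29 = 400 mm.


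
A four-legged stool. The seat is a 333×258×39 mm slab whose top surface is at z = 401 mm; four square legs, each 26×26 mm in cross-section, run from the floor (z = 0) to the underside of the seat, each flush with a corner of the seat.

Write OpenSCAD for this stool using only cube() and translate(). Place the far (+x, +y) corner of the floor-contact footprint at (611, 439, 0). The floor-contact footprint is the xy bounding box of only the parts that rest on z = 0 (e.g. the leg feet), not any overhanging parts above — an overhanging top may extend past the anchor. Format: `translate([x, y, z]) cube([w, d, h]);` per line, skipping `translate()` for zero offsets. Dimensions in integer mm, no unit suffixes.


// leg_h = 401 - 39 = 362
translate([278, 181, 362]) cube([333, 258, 39]);
translate([278, 181, 0]) cube([26, 26, 362]);
translate([585, 181, 0]) cube([26, 26, 362]);
translate([278, 413, 0]) cube([26, 26, 362]);
translate([585, 413, 0]) cube([26, 26, 362]);


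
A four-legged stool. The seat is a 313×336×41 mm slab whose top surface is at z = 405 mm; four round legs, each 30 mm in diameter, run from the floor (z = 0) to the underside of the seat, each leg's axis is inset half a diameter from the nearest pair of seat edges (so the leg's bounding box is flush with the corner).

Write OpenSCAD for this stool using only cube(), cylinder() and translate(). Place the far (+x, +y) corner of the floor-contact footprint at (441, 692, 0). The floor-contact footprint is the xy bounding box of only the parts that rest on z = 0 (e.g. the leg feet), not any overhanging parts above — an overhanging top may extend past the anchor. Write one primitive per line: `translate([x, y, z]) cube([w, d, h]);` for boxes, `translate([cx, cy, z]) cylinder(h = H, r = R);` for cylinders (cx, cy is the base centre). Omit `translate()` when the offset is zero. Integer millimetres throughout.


translate([128, 356, 364]) cube([313, 336, 41]);
translate([143, 371, 0]) cylinder(h = 364, r = 15);
translate([426, 371, 0]) cylinder(h = 364, r = 15);
translate([143, 677, 0]) cylinder(h = 364, r = 15);
translate([426, 677, 0]) cylinder(h = 364, r = 15);


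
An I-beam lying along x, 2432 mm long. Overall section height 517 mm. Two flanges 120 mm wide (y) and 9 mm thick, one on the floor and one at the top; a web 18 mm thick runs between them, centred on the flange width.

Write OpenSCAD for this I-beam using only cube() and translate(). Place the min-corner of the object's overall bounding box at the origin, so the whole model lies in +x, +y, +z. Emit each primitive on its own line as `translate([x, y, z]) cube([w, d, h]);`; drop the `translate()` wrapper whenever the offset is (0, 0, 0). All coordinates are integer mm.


cube([2432, 120, 9]);
translate([0, 51, 9]) cube([2432, 18, 499]);
translate([0, 0, 508]) cube([2432, 120, 9]);
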